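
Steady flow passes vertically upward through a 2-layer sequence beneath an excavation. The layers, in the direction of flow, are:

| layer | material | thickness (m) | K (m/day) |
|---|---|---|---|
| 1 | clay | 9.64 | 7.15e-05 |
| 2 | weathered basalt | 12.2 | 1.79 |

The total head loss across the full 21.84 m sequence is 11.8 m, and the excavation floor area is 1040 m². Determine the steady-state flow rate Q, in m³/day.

0.0910

Flow is perpendicular to layering, so the layers act in series and the equivalent K is the thickness-weighted harmonic mean.
Total thickness L = 9.64 + 12.2 = 21.84 m.
Σ(b_i/K_i) = 9.64/7.15e-05 + 12.2/1.79 = 1.348e+05 d.
K_eq = L / Σ(b_i/K_i) = 21.84 / 1.348e+05 = 0.0001620 m/day.
Q = K_eq · A · (Δh/L) = 0.0001620 × 1040 × (11.8/21.84) = 0.09102 m³/day.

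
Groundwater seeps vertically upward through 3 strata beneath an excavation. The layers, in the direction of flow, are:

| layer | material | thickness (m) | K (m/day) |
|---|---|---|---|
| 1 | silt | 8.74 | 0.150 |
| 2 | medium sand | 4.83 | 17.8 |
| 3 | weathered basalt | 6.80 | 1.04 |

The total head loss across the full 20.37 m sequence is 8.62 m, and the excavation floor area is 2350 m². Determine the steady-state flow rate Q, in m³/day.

Flow is perpendicular to layering, so the layers act in series and the equivalent K is the thickness-weighted harmonic mean.
Total thickness L = 8.74 + 4.83 + 6.80 = 20.37 m.
Σ(b_i/K_i) = 8.74/0.150 + 4.83/17.8 + 6.80/1.04 = 65.08 d.
K_eq = L / Σ(b_i/K_i) = 20.37 / 65.08 = 0.3130 m/day.
Q = K_eq · A · (Δh/L) = 0.3130 × 2350 × (8.62/20.37) = 311.3 m³/day.

311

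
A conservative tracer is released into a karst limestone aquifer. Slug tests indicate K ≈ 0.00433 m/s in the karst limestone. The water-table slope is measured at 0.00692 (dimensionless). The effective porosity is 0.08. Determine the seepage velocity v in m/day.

32.4

Convert K: 0.00433 m/s × 86400 = 374.1 m/day.
Hydraulic gradient i = 0.00692.
Darcy flux q = K · i = 374.1 × 0.006920 = 2.589 m/day.
Seepage velocity v = q / n_e = 2.589 / 0.08 = 32.36 m/day.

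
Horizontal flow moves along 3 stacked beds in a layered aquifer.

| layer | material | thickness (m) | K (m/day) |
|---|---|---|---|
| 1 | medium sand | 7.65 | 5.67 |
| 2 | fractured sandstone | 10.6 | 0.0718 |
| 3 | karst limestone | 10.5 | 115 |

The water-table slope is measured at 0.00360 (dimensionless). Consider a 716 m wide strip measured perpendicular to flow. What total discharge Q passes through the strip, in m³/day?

Flow is parallel to layering, so each bed carries its own Darcy discharge and the transmissivities add.
Σ(K_i·b_i) = 5.67×7.65 + 0.0718×10.6 + 115×10.5 = 1252 m²/day.
Hydraulic gradient i = 0.00360.
Q = Σ(K_i·b_i) · W · i = 1252 × 716 × 0.003600 = 3226 m³/day.

3230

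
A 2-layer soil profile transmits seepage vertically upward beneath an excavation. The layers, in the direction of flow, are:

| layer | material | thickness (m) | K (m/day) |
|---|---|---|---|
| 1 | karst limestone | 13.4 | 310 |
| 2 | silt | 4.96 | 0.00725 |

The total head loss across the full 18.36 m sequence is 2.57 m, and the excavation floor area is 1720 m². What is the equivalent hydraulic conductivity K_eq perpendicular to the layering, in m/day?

0.0268

Flow is perpendicular to layering, so the layers act in series and the equivalent K is the thickness-weighted harmonic mean.
Total thickness L = 13.4 + 4.96 = 18.36 m.
Σ(b_i/K_i) = 13.4/310 + 4.96/0.00725 = 684.2 d.
K_eq = L / Σ(b_i/K_i) = 18.36 / 684.2 = 0.02683 m/day.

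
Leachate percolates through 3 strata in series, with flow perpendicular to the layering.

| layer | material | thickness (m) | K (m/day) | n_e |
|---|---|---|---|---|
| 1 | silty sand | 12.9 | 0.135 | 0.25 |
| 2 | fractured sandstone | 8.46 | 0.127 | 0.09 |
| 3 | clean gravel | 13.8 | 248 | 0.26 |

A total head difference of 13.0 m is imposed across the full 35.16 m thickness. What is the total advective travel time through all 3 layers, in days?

With flow normal to the layers, continuity requires the same specific discharge q through every layer.
Σ(b_i/K_i) = 12.9/0.135 + 8.46/0.127 + 13.8/248 = 162.2 d.
q = Δh / Σ(b_i/K_i) = 13.0 / 162.2 = 0.08014 m/day.
In each layer the seepage velocity is v_i = q/n_i, so the layer transit time is t_i = b_i·n_i / q:
  layer 1 (silty sand): t_1 = 12.9 × 0.25 / 0.08014 = 40.24 d
  layer 2 (fractured sandstone): t_2 = 8.46 × 0.09 / 0.08014 = 9.501 d
  layer 3 (clean gravel): t_3 = 13.8 × 0.26 / 0.08014 = 44.77 d
Total t = Σ t_i = 94.52 days.

94.5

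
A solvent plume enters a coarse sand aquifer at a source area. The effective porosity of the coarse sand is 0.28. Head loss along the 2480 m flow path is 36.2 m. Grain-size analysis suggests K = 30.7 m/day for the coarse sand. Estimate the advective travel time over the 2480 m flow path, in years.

Hydraulic gradient i = Δh / L = 36.2 / 2480 = 0.01460.
Darcy flux q = K · i = 30.70 × 0.01460 = 0.4481 m/day.
Seepage velocity v = q / n_e = 0.4481 / 0.28 = 1.600 m/day.
Travel time t = L / v = 2480 / 1.600 = 1550 days = 4.243 years.

4.24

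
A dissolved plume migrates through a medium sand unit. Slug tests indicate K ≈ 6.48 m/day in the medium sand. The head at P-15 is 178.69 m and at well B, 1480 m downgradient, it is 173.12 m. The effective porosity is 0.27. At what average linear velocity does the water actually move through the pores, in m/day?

Hydraulic gradient i = (178.69 − 173.12) / 1480 = 5.57 / 1480 = 0.003764.
Darcy flux q = K · i = 6.480 × 0.003764 = 0.02439 m/day.
Seepage velocity v = q / n_e = 0.02439 / 0.27 = 0.09032 m/day.

0.0903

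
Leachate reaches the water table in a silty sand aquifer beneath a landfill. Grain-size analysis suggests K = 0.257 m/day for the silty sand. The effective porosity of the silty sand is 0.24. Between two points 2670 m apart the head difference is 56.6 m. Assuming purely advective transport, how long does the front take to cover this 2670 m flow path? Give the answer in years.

Hydraulic gradient i = Δh / L = 56.6 / 2670 = 0.02120.
Darcy flux q = K · i = 0.2570 × 0.02120 = 0.005448 m/day.
Seepage velocity v = q / n_e = 0.005448 / 0.24 = 0.02270 m/day.
Travel time t = L / v = 2670 / 0.02270 = 1.176e+05 days = 322.0 years.

322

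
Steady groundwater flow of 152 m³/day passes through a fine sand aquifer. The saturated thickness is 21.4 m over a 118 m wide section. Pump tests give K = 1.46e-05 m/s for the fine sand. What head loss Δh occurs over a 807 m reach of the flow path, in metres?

38.5

Convert K: 1.46e-05 m/s × 86400 = 1.261 m/day.
Cross-sectional area A = 118 × 21.4 = 2525 m².
From Q = K·A·i, i = Q / (K·A) = 152 / (1.261 × 2525) = 0.04772.
Head loss Δh = i · L = 0.04772 × 807 = 38.51 m.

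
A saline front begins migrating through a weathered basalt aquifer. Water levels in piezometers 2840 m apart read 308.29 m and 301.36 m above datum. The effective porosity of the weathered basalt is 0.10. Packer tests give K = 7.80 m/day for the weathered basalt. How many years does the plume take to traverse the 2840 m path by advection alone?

Hydraulic gradient i = (308.29 − 301.36) / 2840 = 6.93 / 2840 = 0.002440.
Darcy flux q = K · i = 7.800 × 0.002440 = 0.01903 m/day.
Seepage velocity v = q / n_e = 0.01903 / 0.10 = 0.1903 m/day.
Travel time t = L / v = 2840 / 0.1903 = 14921 days = 40.85 years.

40.9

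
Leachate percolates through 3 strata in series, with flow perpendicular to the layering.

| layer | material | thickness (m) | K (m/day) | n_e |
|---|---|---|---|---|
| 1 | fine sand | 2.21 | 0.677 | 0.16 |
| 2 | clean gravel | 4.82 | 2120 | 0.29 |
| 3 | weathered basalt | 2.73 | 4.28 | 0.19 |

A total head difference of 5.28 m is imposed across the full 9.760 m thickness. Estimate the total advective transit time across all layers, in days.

1.68

With flow normal to the layers, continuity requires the same specific discharge q through every layer.
Σ(b_i/K_i) = 2.21/0.677 + 4.82/2120 + 2.73/4.28 = 3.905 d.
q = Δh / Σ(b_i/K_i) = 5.28 / 3.905 = 1.352 m/day.
In each layer the seepage velocity is v_i = q/n_i, so the layer transit time is t_i = b_i·n_i / q:
  layer 1 (fine sand): t_1 = 2.21 × 0.16 / 1.352 = 0.2615 d
  layer 2 (clean gravel): t_2 = 4.82 × 0.29 / 1.352 = 1.034 d
  layer 3 (weathered basalt): t_3 = 2.73 × 0.19 / 1.352 = 0.3836 d
Total t = Σ t_i = 1.679 days.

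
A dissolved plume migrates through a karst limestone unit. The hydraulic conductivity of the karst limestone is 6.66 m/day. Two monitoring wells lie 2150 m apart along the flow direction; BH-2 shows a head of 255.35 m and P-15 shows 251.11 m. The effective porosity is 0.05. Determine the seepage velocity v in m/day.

Hydraulic gradient i = (255.35 − 251.11) / 2150 = 4.24 / 2150 = 0.001972.
Darcy flux q = K · i = 6.660 × 0.001972 = 0.01313 m/day.
Seepage velocity v = q / n_e = 0.01313 / 0.05 = 0.2627 m/day.

0.263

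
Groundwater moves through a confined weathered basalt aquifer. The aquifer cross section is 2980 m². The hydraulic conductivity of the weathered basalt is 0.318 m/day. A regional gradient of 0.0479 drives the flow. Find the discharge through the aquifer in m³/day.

Hydraulic gradient i = 0.0479.
Darcy's law: Q = K · A · i = 0.3180 × 2980 × 0.04790 = 45.39 m³/day.

45.4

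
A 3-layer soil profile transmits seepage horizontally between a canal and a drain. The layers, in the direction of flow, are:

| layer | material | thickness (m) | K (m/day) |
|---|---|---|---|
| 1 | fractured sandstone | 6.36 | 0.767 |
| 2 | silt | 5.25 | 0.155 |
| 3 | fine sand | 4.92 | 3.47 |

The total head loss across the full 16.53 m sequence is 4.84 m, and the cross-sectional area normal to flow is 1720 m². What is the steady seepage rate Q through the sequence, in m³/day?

191

Flow is perpendicular to layering, so the layers act in series and the equivalent K is the thickness-weighted harmonic mean.
Total thickness L = 6.36 + 5.25 + 4.92 = 16.53 m.
Σ(b_i/K_i) = 6.36/0.767 + 5.25/0.155 + 4.92/3.47 = 43.58 d.
K_eq = L / Σ(b_i/K_i) = 16.53 / 43.58 = 0.3793 m/day.
Q = K_eq · A · (Δh/L) = 0.3793 × 1720 × (4.84/16.53) = 191.0 m³/day.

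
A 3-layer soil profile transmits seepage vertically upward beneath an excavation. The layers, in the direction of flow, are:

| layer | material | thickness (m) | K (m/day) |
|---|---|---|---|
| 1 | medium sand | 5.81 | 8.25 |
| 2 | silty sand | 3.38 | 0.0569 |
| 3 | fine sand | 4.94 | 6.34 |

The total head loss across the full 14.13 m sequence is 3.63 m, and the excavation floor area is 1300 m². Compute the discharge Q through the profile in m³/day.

77.5

Flow is perpendicular to layering, so the layers act in series and the equivalent K is the thickness-weighted harmonic mean.
Total thickness L = 5.81 + 3.38 + 4.94 = 14.13 m.
Σ(b_i/K_i) = 5.81/8.25 + 3.38/0.0569 + 4.94/6.34 = 60.89 d.
K_eq = L / Σ(b_i/K_i) = 14.13 / 60.89 = 0.2321 m/day.
Q = K_eq · A · (Δh/L) = 0.2321 × 1300 × (3.63/14.13) = 77.51 m³/day.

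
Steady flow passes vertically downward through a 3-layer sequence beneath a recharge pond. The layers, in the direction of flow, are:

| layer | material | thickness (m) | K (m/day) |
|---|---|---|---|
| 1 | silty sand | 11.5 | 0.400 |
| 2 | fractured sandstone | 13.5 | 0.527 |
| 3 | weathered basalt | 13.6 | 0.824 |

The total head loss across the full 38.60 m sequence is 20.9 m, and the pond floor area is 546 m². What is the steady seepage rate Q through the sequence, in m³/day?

Flow is perpendicular to layering, so the layers act in series and the equivalent K is the thickness-weighted harmonic mean.
Total thickness L = 11.5 + 13.5 + 13.6 = 38.60 m.
Σ(b_i/K_i) = 11.5/0.400 + 13.5/0.527 + 13.6/0.824 = 70.87 d.
K_eq = L / Σ(b_i/K_i) = 38.60 / 70.87 = 0.5446 m/day.
Q = K_eq · A · (Δh/L) = 0.5446 × 546 × (20.9/38.60) = 161.0 m³/day.

161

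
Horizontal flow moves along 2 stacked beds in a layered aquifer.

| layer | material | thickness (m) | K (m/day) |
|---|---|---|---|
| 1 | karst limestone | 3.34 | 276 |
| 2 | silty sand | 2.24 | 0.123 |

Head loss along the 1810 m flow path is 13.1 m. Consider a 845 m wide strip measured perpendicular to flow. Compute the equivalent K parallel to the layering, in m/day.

Flow is parallel to layering, so each bed carries its own Darcy discharge and the transmissivities add.
Σ(K_i·b_i) = 276×3.34 + 0.123×2.24 = 922.1 m²/day.
Total thickness b = 5.580 m, so K_eq = Σ(K_i·b_i)/b = 165.3 m/day.

165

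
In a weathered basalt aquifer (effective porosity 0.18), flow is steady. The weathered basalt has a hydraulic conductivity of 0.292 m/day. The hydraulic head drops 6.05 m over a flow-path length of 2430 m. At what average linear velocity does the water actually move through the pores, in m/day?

0.00404

Hydraulic gradient i = Δh / L = 6.05 / 2430 = 0.002490.
Darcy flux q = K · i = 0.2920 × 0.002490 = 0.0007270 m/day.
Seepage velocity v = q / n_e = 0.0007270 / 0.18 = 0.004039 m/day.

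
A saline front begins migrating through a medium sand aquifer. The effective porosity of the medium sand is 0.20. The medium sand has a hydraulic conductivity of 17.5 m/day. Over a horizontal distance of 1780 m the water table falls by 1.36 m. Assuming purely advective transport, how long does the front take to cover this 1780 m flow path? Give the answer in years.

Hydraulic gradient i = Δh / L = 1.36 / 1780 = 0.0007640.
Darcy flux q = K · i = 17.50 × 0.0007640 = 0.01337 m/day.
Seepage velocity v = q / n_e = 0.01337 / 0.20 = 0.06685 m/day.
Travel time t = L / v = 1780 / 0.06685 = 26625 days = 72.90 years.

72.9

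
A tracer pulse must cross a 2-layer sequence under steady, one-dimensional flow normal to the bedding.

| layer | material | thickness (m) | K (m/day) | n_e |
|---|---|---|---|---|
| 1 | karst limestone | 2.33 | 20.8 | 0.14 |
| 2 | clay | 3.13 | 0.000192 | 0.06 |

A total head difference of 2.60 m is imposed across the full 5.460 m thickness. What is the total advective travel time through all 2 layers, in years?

With flow normal to the layers, continuity requires the same specific discharge q through every layer.
Σ(b_i/K_i) = 2.33/20.8 + 3.13/0.000192 = 16302 d.
q = Δh / Σ(b_i/K_i) = 2.60 / 16302 = 0.0001595 m/day.
In each layer the seepage velocity is v_i = q/n_i, so the layer transit time is t_i = b_i·n_i / q:
  layer 1 (karst limestone): t_1 = 2.33 × 0.14 / 0.0001595 = 2045 d
  layer 2 (clay): t_2 = 3.13 × 0.06 / 0.0001595 = 1178 d
Total t = Σ t_i = 3223 days = 8.824 years.

8.82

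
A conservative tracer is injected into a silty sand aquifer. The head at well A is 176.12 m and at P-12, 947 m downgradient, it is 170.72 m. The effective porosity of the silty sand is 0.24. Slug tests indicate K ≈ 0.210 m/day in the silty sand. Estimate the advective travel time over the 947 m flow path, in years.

Hydraulic gradient i = (176.12 − 170.72) / 947 = 5.4 / 947 = 0.005702.
Darcy flux q = K · i = 0.2100 × 0.005702 = 0.001197 m/day.
Seepage velocity v = q / n_e = 0.001197 / 0.24 = 0.004989 m/day.
Travel time t = L / v = 947 / 0.004989 = 1.898e+05 days = 519.6 years.

520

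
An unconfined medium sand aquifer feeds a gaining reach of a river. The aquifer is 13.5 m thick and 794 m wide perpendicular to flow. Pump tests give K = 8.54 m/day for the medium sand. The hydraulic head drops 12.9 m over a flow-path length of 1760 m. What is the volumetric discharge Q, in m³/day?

Cross-sectional area A = 794 × 13.5 = 10719 m².
Hydraulic gradient i = Δh / L = 12.9 / 1760 = 0.007330.
Darcy's law: Q = K · A · i = 8.540 × 10719 × 0.007330 = 670.9 m³/day.

671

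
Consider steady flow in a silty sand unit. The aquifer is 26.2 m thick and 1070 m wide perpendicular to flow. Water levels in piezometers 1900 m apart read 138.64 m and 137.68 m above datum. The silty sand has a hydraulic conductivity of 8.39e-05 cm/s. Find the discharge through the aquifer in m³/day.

Convert K: 8.39e-05 cm/s × 864 = 0.07249 m/day.
Cross-sectional area A = 1070 × 26.2 = 28034 m².
Hydraulic gradient i = (138.64 − 137.68) / 1900 = 0.96 / 1900 = 0.0005053.
Darcy's law: Q = K · A · i = 0.07249 × 28034 × 0.0005053 = 1.027 m³/day.

1.03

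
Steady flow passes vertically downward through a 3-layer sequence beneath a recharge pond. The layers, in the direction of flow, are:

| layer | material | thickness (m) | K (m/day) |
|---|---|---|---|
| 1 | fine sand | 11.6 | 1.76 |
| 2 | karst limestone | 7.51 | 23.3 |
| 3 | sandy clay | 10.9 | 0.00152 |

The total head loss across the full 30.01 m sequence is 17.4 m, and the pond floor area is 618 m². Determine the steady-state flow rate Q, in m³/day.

Flow is perpendicular to layering, so the layers act in series and the equivalent K is the thickness-weighted harmonic mean.
Total thickness L = 11.6 + 7.51 + 10.9 = 30.01 m.
Σ(b_i/K_i) = 11.6/1.76 + 7.51/23.3 + 10.9/0.00152 = 7178 d.
K_eq = L / Σ(b_i/K_i) = 30.01 / 7178 = 0.004181 m/day.
Q = K_eq · A · (Δh/L) = 0.004181 × 618 × (17.4/30.01) = 1.498 m³/day.

1.50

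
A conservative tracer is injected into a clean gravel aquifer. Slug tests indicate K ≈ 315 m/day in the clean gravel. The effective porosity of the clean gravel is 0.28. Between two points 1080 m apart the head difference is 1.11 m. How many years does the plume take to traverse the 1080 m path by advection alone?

2.56

Hydraulic gradient i = Δh / L = 1.11 / 1080 = 0.001028.
Darcy flux q = K · i = 315.0 × 0.001028 = 0.3238 m/day.
Seepage velocity v = q / n_e = 0.3238 / 0.28 = 1.156 m/day.
Travel time t = L / v = 1080 / 1.156 = 934.1 days = 2.557 years.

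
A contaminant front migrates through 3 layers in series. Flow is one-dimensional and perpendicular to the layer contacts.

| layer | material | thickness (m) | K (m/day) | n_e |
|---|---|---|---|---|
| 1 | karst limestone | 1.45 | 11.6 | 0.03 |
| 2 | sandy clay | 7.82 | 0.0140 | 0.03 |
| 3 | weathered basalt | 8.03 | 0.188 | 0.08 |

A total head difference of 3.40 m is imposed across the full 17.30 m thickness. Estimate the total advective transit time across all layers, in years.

With flow normal to the layers, continuity requires the same specific discharge q through every layer.
Σ(b_i/K_i) = 1.45/11.6 + 7.82/0.0140 + 8.03/0.188 = 601.4 d.
q = Δh / Σ(b_i/K_i) = 3.40 / 601.4 = 0.005653 m/day.
In each layer the seepage velocity is v_i = q/n_i, so the layer transit time is t_i = b_i·n_i / q:
  layer 1 (karst limestone): t_1 = 1.45 × 0.03 / 0.005653 = 7.694 d
  layer 2 (sandy clay): t_2 = 7.82 × 0.03 / 0.005653 = 41.50 d
  layer 3 (weathered basalt): t_3 = 8.03 × 0.08 / 0.005653 = 113.6 d
Total t = Σ t_i = 162.8 days = 0.4458 years.

0.446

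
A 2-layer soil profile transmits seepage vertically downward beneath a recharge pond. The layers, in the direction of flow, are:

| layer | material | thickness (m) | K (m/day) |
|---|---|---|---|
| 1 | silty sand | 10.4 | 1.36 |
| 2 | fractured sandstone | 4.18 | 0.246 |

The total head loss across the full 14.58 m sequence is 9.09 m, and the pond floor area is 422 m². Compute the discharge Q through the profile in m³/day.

156

Flow is perpendicular to layering, so the layers act in series and the equivalent K is the thickness-weighted harmonic mean.
Total thickness L = 10.4 + 4.18 = 14.58 m.
Σ(b_i/K_i) = 10.4/1.36 + 4.18/0.246 = 24.64 d.
K_eq = L / Σ(b_i/K_i) = 14.58 / 24.64 = 0.5917 m/day.
Q = K_eq · A · (Δh/L) = 0.5917 × 422 × (9.09/14.58) = 155.7 m³/day.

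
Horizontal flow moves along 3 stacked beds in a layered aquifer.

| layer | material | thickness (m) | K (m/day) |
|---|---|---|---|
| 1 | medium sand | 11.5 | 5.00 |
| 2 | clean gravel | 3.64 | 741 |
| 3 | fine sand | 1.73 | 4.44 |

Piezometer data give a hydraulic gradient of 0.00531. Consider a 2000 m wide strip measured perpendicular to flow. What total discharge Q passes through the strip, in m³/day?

29300

Flow is parallel to layering, so each bed carries its own Darcy discharge and the transmissivities add.
Σ(K_i·b_i) = 5.00×11.5 + 741×3.64 + 4.44×1.73 = 2762 m²/day.
Hydraulic gradient i = 0.00531.
Q = Σ(K_i·b_i) · W · i = 2762 × 2000 × 0.005310 = 29337 m³/day.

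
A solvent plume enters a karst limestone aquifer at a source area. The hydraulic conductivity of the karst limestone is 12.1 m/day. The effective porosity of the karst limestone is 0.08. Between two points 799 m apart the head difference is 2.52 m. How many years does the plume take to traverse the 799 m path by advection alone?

4.59

Hydraulic gradient i = Δh / L = 2.52 / 799 = 0.003154.
Darcy flux q = K · i = 12.10 × 0.003154 = 0.03816 m/day.
Seepage velocity v = q / n_e = 0.03816 / 0.08 = 0.4770 m/day.
Travel time t = L / v = 799 / 0.4770 = 1675 days = 4.586 years.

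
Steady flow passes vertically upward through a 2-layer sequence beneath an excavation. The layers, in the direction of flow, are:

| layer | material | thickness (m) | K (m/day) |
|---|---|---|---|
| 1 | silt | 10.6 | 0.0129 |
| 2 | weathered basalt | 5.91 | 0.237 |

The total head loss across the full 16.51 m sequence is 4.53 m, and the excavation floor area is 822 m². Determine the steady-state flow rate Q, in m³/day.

4.40

Flow is perpendicular to layering, so the layers act in series and the equivalent K is the thickness-weighted harmonic mean.
Total thickness L = 10.6 + 5.91 = 16.51 m.
Σ(b_i/K_i) = 10.6/0.0129 + 5.91/0.237 = 846.6 d.
K_eq = L / Σ(b_i/K_i) = 16.51 / 846.6 = 0.01950 m/day.
Q = K_eq · A · (Δh/L) = 0.01950 × 822 × (4.53/16.51) = 4.398 m³/day.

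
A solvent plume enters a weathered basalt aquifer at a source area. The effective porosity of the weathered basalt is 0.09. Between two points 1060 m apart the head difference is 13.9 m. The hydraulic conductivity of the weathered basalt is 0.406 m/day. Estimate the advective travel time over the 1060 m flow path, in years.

49.1

Hydraulic gradient i = Δh / L = 13.9 / 1060 = 0.01311.
Darcy flux q = K · i = 0.4060 × 0.01311 = 0.005324 m/day.
Seepage velocity v = q / n_e = 0.005324 / 0.09 = 0.05916 m/day.
Travel time t = L / v = 1060 / 0.05916 = 17919 days = 49.06 years.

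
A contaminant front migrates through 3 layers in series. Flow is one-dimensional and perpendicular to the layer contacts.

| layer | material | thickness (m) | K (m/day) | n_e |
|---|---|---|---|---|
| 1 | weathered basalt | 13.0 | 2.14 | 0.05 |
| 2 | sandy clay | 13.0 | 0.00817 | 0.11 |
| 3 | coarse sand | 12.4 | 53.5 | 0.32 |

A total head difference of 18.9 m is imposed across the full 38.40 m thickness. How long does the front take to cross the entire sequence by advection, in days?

511

With flow normal to the layers, continuity requires the same specific discharge q through every layer.
Σ(b_i/K_i) = 13.0/2.14 + 13.0/0.00817 + 12.4/53.5 = 1597 d.
q = Δh / Σ(b_i/K_i) = 18.9 / 1597 = 0.01183 m/day.
In each layer the seepage velocity is v_i = q/n_i, so the layer transit time is t_i = b_i·n_i / q:
  layer 1 (weathered basalt): t_1 = 13.0 × 0.05 / 0.01183 = 54.94 d
  layer 2 (sandy clay): t_2 = 13.0 × 0.11 / 0.01183 = 120.9 d
  layer 3 (coarse sand): t_3 = 12.4 × 0.32 / 0.01183 = 335.4 d
Total t = Σ t_i = 511.2 days.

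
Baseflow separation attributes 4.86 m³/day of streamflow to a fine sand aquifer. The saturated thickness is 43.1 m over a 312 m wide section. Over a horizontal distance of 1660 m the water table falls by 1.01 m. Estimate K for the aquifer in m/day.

Cross-sectional area A = 312 × 43.1 = 13447 m².
Hydraulic gradient i = Δh / L = 1.01 / 1660 = 0.0006084.
From Q = K·A·i, K = Q / (A·i) = 4.86 / (13447 × 0.0006084) = 0.5940 m/day.

0.594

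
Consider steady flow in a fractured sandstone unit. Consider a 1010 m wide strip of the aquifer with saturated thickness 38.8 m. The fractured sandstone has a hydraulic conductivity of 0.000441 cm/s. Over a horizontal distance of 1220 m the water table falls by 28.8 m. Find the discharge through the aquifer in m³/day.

Convert K: 0.000441 cm/s × 864 = 0.3810 m/day.
Cross-sectional area A = 1010 × 38.8 = 39188 m².
Hydraulic gradient i = Δh / L = 28.8 / 1220 = 0.02361.
Darcy's law: Q = K · A · i = 0.3810 × 39188 × 0.02361 = 352.5 m³/day.

352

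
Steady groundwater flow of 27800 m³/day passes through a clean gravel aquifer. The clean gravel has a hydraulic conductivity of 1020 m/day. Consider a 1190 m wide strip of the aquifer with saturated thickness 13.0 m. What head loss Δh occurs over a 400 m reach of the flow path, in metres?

Cross-sectional area A = 1190 × 13.0 = 15470 m².
From Q = K·A·i, i = Q / (K·A) = 27800 / (1020 × 15470) = 0.001762.
Head loss Δh = i · L = 0.001762 × 400 = 0.7047 m.

0.705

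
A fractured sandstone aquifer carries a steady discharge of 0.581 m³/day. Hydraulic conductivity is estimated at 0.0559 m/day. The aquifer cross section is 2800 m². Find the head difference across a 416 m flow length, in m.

From Q = K·A·i, i = Q / (K·A) = 0.581 / (0.05590 × 2800) = 0.003712.
Head loss Δh = i · L = 0.003712 × 416 = 1.544 m.

1.54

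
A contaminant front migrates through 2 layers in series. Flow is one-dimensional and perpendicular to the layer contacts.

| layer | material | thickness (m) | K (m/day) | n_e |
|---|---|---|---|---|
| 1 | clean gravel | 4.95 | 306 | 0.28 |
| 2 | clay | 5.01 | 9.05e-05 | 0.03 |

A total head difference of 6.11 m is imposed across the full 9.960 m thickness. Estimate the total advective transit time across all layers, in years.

With flow normal to the layers, continuity requires the same specific discharge q through every layer.
Σ(b_i/K_i) = 4.95/306 + 5.01/9.05e-05 = 55359 d.
q = Δh / Σ(b_i/K_i) = 6.11 / 55359 = 0.0001104 m/day.
In each layer the seepage velocity is v_i = q/n_i, so the layer transit time is t_i = b_i·n_i / q:
  layer 1 (clean gravel): t_1 = 4.95 × 0.28 / 0.0001104 = 12558 d
  layer 2 (clay): t_2 = 5.01 × 0.03 / 0.0001104 = 1362 d
Total t = Σ t_i = 13920 days = 38.11 years.

38.1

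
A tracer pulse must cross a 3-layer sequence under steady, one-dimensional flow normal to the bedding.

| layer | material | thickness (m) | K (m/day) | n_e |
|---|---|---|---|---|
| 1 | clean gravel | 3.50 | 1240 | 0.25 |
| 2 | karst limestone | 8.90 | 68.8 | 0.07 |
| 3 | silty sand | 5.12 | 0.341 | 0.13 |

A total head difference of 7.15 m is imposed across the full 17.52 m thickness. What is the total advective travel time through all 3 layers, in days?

4.58

With flow normal to the layers, continuity requires the same specific discharge q through every layer.
Σ(b_i/K_i) = 3.50/1240 + 8.90/68.8 + 5.12/0.341 = 15.15 d.
q = Δh / Σ(b_i/K_i) = 7.15 / 15.15 = 0.4720 m/day.
In each layer the seepage velocity is v_i = q/n_i, so the layer transit time is t_i = b_i·n_i / q:
  layer 1 (clean gravel): t_1 = 3.50 × 0.25 / 0.4720 = 1.854 d
  layer 2 (karst limestone): t_2 = 8.90 × 0.07 / 0.4720 = 1.320 d
  layer 3 (silty sand): t_3 = 5.12 × 0.13 / 0.4720 = 1.410 d
Total t = Σ t_i = 4.583 days.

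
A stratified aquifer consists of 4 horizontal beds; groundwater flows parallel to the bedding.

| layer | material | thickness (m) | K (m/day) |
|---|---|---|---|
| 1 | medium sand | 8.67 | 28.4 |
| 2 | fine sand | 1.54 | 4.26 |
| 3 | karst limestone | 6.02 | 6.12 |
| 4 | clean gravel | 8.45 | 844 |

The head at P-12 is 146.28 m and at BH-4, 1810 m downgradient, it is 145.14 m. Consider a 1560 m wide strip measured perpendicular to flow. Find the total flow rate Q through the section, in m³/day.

7290

Flow is parallel to layering, so each bed carries its own Darcy discharge and the transmissivities add.
Σ(K_i·b_i) = 28.4×8.67 + 4.26×1.54 + 6.12×6.02 + 844×8.45 = 7421 m²/day.
Hydraulic gradient i = (146.28 − 145.14) / 1810 = 1.14 / 1810 = 0.0006298.
Q = Σ(K_i·b_i) · W · i = 7421 × 1560 × 0.0006298 = 7292 m³/day.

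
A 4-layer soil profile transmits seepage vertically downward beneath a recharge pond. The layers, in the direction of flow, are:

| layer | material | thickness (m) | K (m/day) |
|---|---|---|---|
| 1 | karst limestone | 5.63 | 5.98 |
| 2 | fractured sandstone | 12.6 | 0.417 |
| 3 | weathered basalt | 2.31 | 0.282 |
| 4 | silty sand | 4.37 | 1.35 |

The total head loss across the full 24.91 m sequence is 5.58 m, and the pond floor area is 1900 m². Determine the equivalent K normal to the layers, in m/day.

Flow is perpendicular to layering, so the layers act in series and the equivalent K is the thickness-weighted harmonic mean.
Total thickness L = 5.63 + 12.6 + 2.31 + 4.37 = 24.91 m.
Σ(b_i/K_i) = 5.63/5.98 + 12.6/0.417 + 2.31/0.282 + 4.37/1.35 = 42.59 d.
K_eq = L / Σ(b_i/K_i) = 24.91 / 42.59 = 0.5849 m/day.

0.585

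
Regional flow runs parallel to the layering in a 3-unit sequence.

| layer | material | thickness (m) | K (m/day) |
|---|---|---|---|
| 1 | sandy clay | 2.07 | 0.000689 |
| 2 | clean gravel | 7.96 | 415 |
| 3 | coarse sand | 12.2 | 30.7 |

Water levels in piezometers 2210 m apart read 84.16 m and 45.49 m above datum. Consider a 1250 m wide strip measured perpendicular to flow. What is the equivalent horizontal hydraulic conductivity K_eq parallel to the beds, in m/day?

165

Flow is parallel to layering, so each bed carries its own Darcy discharge and the transmissivities add.
Σ(K_i·b_i) = 0.000689×2.07 + 415×7.96 + 30.7×12.2 = 3678 m²/day.
Total thickness b = 22.23 m, so K_eq = Σ(K_i·b_i)/b = 165.4 m/day.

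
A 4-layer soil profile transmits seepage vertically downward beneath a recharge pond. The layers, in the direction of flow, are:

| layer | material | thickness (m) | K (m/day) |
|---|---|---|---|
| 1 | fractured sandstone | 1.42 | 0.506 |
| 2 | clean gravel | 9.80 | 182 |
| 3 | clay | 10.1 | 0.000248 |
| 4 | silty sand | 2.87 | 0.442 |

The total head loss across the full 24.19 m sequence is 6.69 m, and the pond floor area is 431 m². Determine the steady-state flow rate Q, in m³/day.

0.0708

Flow is perpendicular to layering, so the layers act in series and the equivalent K is the thickness-weighted harmonic mean.
Total thickness L = 1.42 + 9.80 + 10.1 + 2.87 = 24.19 m.
Σ(b_i/K_i) = 1.42/0.506 + 9.80/182 + 10.1/0.000248 + 2.87/0.442 = 40735 d.
K_eq = L / Σ(b_i/K_i) = 24.19 / 40735 = 0.0005938 m/day.
Q = K_eq · A · (Δh/L) = 0.0005938 × 431 × (6.69/24.19) = 0.07078 m³/day.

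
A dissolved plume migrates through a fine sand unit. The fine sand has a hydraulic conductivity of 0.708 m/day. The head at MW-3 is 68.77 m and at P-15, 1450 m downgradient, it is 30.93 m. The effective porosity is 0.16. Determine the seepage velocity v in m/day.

Hydraulic gradient i = (68.77 − 30.93) / 1450 = 37.84 / 1450 = 0.02610.
Darcy flux q = K · i = 0.7080 × 0.02610 = 0.01848 m/day.
Seepage velocity v = q / n_e = 0.01848 / 0.16 = 0.1155 m/day.

0.115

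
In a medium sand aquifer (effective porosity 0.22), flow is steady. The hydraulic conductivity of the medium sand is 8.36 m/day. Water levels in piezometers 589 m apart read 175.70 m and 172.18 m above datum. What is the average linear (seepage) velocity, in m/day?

0.227

Hydraulic gradient i = (175.70 − 172.18) / 589 = 3.52 / 589 = 0.005976.
Darcy flux q = K · i = 8.360 × 0.005976 = 0.04996 m/day.
Seepage velocity v = q / n_e = 0.04996 / 0.22 = 0.2271 m/day.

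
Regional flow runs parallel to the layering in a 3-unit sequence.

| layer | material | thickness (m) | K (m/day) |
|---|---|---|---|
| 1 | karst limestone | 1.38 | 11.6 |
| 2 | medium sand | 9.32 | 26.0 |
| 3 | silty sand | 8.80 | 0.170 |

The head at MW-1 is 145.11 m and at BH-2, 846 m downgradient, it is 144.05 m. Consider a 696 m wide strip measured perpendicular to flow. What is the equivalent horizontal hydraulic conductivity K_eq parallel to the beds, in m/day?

13.3

Flow is parallel to layering, so each bed carries its own Darcy discharge and the transmissivities add.
Σ(K_i·b_i) = 11.6×1.38 + 26.0×9.32 + 0.170×8.80 = 259.8 m²/day.
Total thickness b = 19.50 m, so K_eq = Σ(K_i·b_i)/b = 13.32 m/day.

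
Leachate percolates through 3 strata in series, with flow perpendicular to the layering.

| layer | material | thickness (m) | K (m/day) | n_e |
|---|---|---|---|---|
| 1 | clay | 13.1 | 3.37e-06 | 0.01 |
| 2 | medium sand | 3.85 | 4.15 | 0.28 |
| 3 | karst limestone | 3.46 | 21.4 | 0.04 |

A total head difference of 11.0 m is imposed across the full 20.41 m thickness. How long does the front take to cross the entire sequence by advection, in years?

1300

With flow normal to the layers, continuity requires the same specific discharge q through every layer.
Σ(b_i/K_i) = 13.1/3.37e-06 + 3.85/4.15 + 3.46/21.4 = 3.887e+06 d.
q = Δh / Σ(b_i/K_i) = 11.0 / 3.887e+06 = 2.830e-06 m/day.
In each layer the seepage velocity is v_i = q/n_i, so the layer transit time is t_i = b_i·n_i / q:
  layer 1 (clay): t_1 = 13.1 × 0.01 / 2.830e-06 = 46294 d
  layer 2 (medium sand): t_2 = 3.85 × 0.28 / 2.830e-06 = 3.809e+05 d
  layer 3 (karst limestone): t_3 = 3.46 × 0.04 / 2.830e-06 = 48909 d
Total t = Σ t_i = 4.762e+05 days = 1304 years.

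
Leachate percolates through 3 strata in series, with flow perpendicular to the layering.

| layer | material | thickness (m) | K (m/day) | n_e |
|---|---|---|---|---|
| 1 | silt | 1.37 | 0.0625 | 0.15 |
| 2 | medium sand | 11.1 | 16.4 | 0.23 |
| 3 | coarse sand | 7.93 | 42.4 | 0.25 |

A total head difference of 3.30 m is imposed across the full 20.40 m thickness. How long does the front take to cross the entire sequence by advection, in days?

32.7

With flow normal to the layers, continuity requires the same specific discharge q through every layer.
Σ(b_i/K_i) = 1.37/0.0625 + 11.1/16.4 + 7.93/42.4 = 22.78 d.
q = Δh / Σ(b_i/K_i) = 3.30 / 22.78 = 0.1448 m/day.
In each layer the seepage velocity is v_i = q/n_i, so the layer transit time is t_i = b_i·n_i / q:
  layer 1 (silt): t_1 = 1.37 × 0.15 / 0.1448 = 1.419 d
  layer 2 (medium sand): t_2 = 11.1 × 0.23 / 0.1448 = 17.63 d
  layer 3 (coarse sand): t_3 = 7.93 × 0.25 / 0.1448 = 13.69 d
Total t = Σ t_i = 32.73 days.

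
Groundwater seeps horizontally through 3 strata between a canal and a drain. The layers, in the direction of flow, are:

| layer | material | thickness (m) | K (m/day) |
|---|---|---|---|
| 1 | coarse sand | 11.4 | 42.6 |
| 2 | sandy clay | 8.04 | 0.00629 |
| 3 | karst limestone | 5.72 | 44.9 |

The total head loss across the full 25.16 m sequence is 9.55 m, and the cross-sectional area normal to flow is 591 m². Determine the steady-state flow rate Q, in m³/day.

Flow is perpendicular to layering, so the layers act in series and the equivalent K is the thickness-weighted harmonic mean.
Total thickness L = 11.4 + 8.04 + 5.72 = 25.16 m.
Σ(b_i/K_i) = 11.4/42.6 + 8.04/0.00629 + 5.72/44.9 = 1279 d.
K_eq = L / Σ(b_i/K_i) = 25.16 / 1279 = 0.01968 m/day.
Q = K_eq · A · (Δh/L) = 0.01968 × 591 × (9.55/25.16) = 4.414 m³/day.

4.41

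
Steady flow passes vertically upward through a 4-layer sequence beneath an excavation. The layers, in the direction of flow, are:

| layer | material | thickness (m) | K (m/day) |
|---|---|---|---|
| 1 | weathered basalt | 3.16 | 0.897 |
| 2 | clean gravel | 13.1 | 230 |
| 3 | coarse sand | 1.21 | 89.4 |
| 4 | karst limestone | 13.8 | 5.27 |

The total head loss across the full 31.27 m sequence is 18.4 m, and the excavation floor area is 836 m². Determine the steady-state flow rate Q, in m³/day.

2480

Flow is perpendicular to layering, so the layers act in series and the equivalent K is the thickness-weighted harmonic mean.
Total thickness L = 3.16 + 13.1 + 1.21 + 13.8 = 31.27 m.
Σ(b_i/K_i) = 3.16/0.897 + 13.1/230 + 1.21/89.4 + 13.8/5.27 = 6.212 d.
K_eq = L / Σ(b_i/K_i) = 31.27 / 6.212 = 5.034 m/day.
Q = K_eq · A · (Δh/L) = 5.034 × 836 × (18.4/31.27) = 2476 m³/day.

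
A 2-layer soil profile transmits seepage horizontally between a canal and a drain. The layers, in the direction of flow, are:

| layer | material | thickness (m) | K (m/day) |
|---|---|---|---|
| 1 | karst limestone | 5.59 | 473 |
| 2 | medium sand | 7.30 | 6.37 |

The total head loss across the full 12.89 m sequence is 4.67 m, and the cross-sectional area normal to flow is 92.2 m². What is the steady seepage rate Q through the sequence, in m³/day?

Flow is perpendicular to layering, so the layers act in series and the equivalent K is the thickness-weighted harmonic mean.
Total thickness L = 5.59 + 7.30 = 12.89 m.
Σ(b_i/K_i) = 5.59/473 + 7.30/6.37 = 1.158 d.
K_eq = L / Σ(b_i/K_i) = 12.89 / 1.158 = 11.13 m/day.
Q = K_eq · A · (Δh/L) = 11.13 × 92.2 × (4.67/12.89) = 371.9 m³/day.

372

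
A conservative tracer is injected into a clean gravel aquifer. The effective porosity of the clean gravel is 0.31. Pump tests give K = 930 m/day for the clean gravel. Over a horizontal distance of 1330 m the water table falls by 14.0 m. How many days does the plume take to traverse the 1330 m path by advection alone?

Hydraulic gradient i = Δh / L = 14.0 / 1330 = 0.01053.
Darcy flux q = K · i = 930.0 × 0.01053 = 9.789 m/day.
Seepage velocity v = q / n_e = 9.789 / 0.31 = 31.58 m/day.
Travel time t = L / v = 1330 / 31.58 = 42.12 days.

42.1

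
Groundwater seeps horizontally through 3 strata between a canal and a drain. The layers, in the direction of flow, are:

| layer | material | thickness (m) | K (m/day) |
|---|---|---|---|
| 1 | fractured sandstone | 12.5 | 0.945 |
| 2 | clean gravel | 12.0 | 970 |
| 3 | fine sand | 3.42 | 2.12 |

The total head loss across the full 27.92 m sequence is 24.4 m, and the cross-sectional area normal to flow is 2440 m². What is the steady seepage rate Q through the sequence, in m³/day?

4010

Flow is perpendicular to layering, so the layers act in series and the equivalent K is the thickness-weighted harmonic mean.
Total thickness L = 12.5 + 12.0 + 3.42 = 27.92 m.
Σ(b_i/K_i) = 12.5/0.945 + 12.0/970 + 3.42/2.12 = 14.85 d.
K_eq = L / Σ(b_i/K_i) = 27.92 / 14.85 = 1.880 m/day.
Q = K_eq · A · (Δh/L) = 1.880 × 2440 × (24.4/27.92) = 4008 m³/day.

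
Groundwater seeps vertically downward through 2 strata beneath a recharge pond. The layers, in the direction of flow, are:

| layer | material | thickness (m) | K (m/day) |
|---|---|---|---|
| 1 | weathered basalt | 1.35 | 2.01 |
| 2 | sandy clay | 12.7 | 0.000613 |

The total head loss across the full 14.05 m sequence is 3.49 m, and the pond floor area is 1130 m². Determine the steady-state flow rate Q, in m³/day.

0.190

Flow is perpendicular to layering, so the layers act in series and the equivalent K is the thickness-weighted harmonic mean.
Total thickness L = 1.35 + 12.7 = 14.05 m.
Σ(b_i/K_i) = 1.35/2.01 + 12.7/0.000613 = 20718 d.
K_eq = L / Σ(b_i/K_i) = 14.05 / 20718 = 0.0006781 m/day.
Q = K_eq · A · (Δh/L) = 0.0006781 × 1130 × (3.49/14.05) = 0.1903 m³/day.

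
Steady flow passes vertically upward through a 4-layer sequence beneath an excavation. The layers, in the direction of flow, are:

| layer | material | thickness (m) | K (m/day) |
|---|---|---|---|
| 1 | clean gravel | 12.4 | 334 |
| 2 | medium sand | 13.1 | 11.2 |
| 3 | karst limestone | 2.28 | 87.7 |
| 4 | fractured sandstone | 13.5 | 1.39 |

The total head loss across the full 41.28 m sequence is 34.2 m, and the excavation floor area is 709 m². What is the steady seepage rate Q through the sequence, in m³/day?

Flow is perpendicular to layering, so the layers act in series and the equivalent K is the thickness-weighted harmonic mean.
Total thickness L = 12.4 + 13.1 + 2.28 + 13.5 = 41.28 m.
Σ(b_i/K_i) = 12.4/334 + 13.1/11.2 + 2.28/87.7 + 13.5/1.39 = 10.94 d.
K_eq = L / Σ(b_i/K_i) = 41.28 / 10.94 = 3.772 m/day.
Q = K_eq · A · (Δh/L) = 3.772 × 709 × (34.2/41.28) = 2215 m³/day.

2220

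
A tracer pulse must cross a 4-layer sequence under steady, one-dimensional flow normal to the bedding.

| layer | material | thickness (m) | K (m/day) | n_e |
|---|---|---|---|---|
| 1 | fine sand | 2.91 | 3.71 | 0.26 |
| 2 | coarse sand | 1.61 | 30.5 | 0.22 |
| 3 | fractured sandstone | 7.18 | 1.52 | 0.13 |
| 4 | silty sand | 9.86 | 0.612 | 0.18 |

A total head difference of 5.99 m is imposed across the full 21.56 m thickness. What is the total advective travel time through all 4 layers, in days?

13.8

With flow normal to the layers, continuity requires the same specific discharge q through every layer.
Σ(b_i/K_i) = 2.91/3.71 + 1.61/30.5 + 7.18/1.52 + 9.86/0.612 = 21.67 d.
q = Δh / Σ(b_i/K_i) = 5.99 / 21.67 = 0.2764 m/day.
In each layer the seepage velocity is v_i = q/n_i, so the layer transit time is t_i = b_i·n_i / q:
  layer 1 (fine sand): t_1 = 2.91 × 0.26 / 0.2764 = 2.737 d
  layer 2 (coarse sand): t_2 = 1.61 × 0.22 / 0.2764 = 1.282 d
  layer 3 (fractured sandstone): t_3 = 7.18 × 0.13 / 0.2764 = 3.377 d
  layer 4 (silty sand): t_4 = 9.86 × 0.18 / 0.2764 = 6.421 d
Total t = Σ t_i = 13.82 days.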